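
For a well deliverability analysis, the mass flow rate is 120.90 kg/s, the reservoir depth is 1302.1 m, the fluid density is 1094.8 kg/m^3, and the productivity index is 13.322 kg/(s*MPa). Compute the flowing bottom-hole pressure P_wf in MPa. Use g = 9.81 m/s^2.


Step 1: P_i = rho*g*h/1e6 = 1094.8*9.81*1302.1/1e6 = 13.98454 MPa
Step 2: P_wf = P_i - mdot/PI = 13.98454 - 120.9/13.322 = 4.9093 MPa
P_wf = 4.9093 MPa


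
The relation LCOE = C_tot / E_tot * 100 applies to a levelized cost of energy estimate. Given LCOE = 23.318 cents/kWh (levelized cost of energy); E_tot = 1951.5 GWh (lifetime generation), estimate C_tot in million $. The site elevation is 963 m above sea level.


C_tot = LCOE / 100 * E_tot
C_tot = 23.318 / 100 * 1951.5
C_tot = 455.05 million $


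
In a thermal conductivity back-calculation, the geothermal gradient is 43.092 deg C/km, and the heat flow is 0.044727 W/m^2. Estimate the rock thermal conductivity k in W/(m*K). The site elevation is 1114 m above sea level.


k = q / (grad / 1000)
k = 0.044727 / (43.092 / 1000)
k = 1.0379 W/(m*K)


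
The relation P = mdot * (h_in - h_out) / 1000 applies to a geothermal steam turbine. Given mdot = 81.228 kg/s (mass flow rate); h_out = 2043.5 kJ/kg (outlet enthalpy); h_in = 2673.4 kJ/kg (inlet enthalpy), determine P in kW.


P = mdot * (h_in - h_out) / 1000
P = 81.228 * (2673.4 - 2043.5) / 1000
P = 51.16552 MW
Convert: 51.16552 MW * 1000.0 = 51166 kW
P = 51166 kW


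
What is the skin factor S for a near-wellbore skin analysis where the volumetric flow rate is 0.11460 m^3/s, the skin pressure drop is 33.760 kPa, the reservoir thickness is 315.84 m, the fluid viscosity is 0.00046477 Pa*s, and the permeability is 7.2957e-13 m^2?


S = dP_s * 1000 * 2*pi*k*hr / (q*mu)
S = 33.760 * 1000 * 2*pi*7.2957e-13*315.84 / (0.11460*0.00046477)
S = 0.91769


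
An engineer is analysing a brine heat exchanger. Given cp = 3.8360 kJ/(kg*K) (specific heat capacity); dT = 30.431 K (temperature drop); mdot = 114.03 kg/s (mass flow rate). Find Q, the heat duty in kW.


Q = mdot * cp * dT / 1000
Q = 114.03 * 3.8360 * 30.431 / 1000
Q = 13.31110 MW
Convert: 13.31110 MW * 1000.0 = 13311 kW
Q = 13311 kW


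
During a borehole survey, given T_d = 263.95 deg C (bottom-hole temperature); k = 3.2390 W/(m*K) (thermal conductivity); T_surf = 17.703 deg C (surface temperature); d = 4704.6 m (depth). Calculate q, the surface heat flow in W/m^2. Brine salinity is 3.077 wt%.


Step 1: grad = (T_d - T_surf)/d * 1000 = (263.95 - 17.703)/4704.6 * 1000 = 52.34175 deg C/km
Step 2: q = k * grad / 1000 = 3.239 * 52.34175 / 1000 = 0.16953 W/m^2
q = 0.16953 W/m^2


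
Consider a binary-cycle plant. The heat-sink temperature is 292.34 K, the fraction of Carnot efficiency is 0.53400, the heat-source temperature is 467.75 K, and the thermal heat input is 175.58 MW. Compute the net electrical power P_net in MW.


Step 1: eta = (1 - Tc/Th)*f = (1 - 292.34/467.75)*0.534 = 0.2002543
Step 2: P_net = eta * Q_in = 0.2002543 * 175.58 = 35.161 MW
P_net = 35.161 MW


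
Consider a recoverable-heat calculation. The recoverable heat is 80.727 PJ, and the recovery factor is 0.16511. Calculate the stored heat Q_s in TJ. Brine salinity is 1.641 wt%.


Q_s = Q_rec / RF
Q_s = 80.727 / 0.16511
Q_s = 488.9286 PJ
Convert: 488.9286 PJ * 1000.0 = 4.8893e+05 TJ
Q_s = 4.8893e+05 TJ


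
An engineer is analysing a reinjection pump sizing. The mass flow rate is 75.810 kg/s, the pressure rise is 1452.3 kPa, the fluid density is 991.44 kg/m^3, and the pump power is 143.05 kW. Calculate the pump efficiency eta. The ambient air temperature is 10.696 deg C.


eta = mdot * dP / (rho * P_pump)
eta = 75.810 * 1452.3 / (991.44 * 143.05)
eta = 0.77630


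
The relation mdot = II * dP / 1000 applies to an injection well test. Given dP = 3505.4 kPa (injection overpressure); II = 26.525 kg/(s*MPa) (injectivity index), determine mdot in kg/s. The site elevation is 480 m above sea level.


mdot = II * dP / 1000
mdot = 26.525 * 3505.4 / 1000
mdot = 92.981 kg/s


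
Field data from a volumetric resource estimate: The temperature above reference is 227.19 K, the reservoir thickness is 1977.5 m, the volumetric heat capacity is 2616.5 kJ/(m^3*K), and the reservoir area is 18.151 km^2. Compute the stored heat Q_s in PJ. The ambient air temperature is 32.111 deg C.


Step 1: Vr = A*1e6*hr = 18.151*1e6*1977.5 = 3.589360e+10 m^3
Step 2: Q_s = Vr*rhoc*dT/1e12 = 3.589360e+10*2616.5*227.19/1e12 = 21337 PJ
Q_s = 21337 PJ


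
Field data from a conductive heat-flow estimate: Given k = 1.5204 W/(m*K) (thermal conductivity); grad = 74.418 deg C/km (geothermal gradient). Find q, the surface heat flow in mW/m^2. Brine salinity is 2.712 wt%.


q = k * grad / 1000
q = 1.5204 * 74.418 / 1000
q = 0.1131451 W/m^2
Convert: 0.1131451 W/m^2 * 1000.0 = 113.15 mW/m^2
q = 113.15 mW/m^2


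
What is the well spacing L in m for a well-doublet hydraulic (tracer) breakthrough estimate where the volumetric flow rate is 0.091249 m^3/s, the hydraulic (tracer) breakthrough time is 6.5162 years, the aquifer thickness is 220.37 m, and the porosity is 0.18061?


L = sqrt(t_bt*365.25*86400*3*Qv / (pi*hr*phi))
L = sqrt(6.5162*365.25*86400*3*0.091249 / (pi*220.37*0.18061))
L = 670.97 m


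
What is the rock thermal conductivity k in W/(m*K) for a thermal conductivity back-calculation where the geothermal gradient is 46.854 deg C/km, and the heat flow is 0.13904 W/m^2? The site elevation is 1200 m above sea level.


k = q / (grad / 1000)
k = 0.13904 / (46.854 / 1000)
k = 2.9675 W/(m*K)


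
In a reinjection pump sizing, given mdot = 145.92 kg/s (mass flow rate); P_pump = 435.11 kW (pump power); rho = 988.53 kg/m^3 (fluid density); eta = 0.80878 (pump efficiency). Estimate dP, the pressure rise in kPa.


dP = P_pump * rho * eta / mdot
dP = 435.11 * 988.53 * 0.80878 / 145.92
dP = 2384.0 kPa


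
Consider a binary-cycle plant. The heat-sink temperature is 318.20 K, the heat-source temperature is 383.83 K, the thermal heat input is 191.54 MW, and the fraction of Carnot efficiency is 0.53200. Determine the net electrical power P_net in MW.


Step 1: eta = (1 - Tc/Th)*f = (1 - 318.2/383.83)*0.532 = 0.09096517
Step 2: P_net = eta * Q_in = 0.09096517 * 191.54 = 17.423 MW
P_net = 17.423 MW


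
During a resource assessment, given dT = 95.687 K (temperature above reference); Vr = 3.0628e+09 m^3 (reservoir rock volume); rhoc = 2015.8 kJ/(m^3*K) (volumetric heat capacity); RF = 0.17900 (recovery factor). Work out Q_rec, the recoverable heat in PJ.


Step 1: Q_s = Vr*rhoc*dT/1e12 = 3.0628e+09*2015.8*95.687/1e12 = 590.7708 PJ
Step 2: Q_rec = Q_s * RF = 590.7708 * 0.179 = 105.75 PJ
Q_rec = 105.75 PJ


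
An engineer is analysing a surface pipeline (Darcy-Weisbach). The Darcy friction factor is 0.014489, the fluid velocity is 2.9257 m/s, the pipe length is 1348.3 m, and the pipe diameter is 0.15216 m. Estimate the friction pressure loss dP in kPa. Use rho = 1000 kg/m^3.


dP = f * (L/D) * (rho*vel^2/2) / 1000
dP = 0.014489 * (1348.3/0.15216) * (1000*2.9257^2/2) / 1000
dP = 549.48 kPa


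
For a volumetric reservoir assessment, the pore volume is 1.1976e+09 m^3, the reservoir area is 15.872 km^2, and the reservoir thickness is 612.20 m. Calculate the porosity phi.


phi = Vp / (A * 1e6 * hr)
phi = 1.1976e+09 / (15.872 * 1e6 * 612.20)
phi = 0.12325


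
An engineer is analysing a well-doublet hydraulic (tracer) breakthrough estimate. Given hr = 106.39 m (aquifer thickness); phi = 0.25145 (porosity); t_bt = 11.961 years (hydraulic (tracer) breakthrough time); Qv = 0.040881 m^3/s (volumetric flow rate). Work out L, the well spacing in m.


L = sqrt(t_bt*365.25*86400*3*Qv / (pi*hr*phi))
L = sqrt(11.961*365.25*86400*3*0.040881 / (pi*106.39*0.25145))
L = 742.17 m


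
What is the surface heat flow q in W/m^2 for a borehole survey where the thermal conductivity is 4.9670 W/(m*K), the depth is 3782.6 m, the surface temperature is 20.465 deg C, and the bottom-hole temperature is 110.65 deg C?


Step 1: grad = (T_d - T_surf)/d * 1000 = (110.65 - 20.465)/3782.6 * 1000 = 23.84207 deg C/km
Step 2: q = k * grad / 1000 = 4.967 * 23.84207 / 1000 = 0.11842 W/m^2
q = 0.11842 W/m^2


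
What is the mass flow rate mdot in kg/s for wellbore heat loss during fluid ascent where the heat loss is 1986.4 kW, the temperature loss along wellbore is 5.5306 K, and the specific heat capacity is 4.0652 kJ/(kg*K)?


mdot = Q_loss / (cp * dT)
mdot = 1986.4 / (4.0652 * 5.5306)
mdot = 88.351 kg/s


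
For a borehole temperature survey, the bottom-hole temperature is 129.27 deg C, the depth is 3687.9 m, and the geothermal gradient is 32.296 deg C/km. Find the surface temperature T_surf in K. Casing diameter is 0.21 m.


T_surf = T_d - grad * d / 1000
T_surf = 129.27 - 32.296 * 3687.9 / 1000
T_surf = 10.16558 deg C
Convert to K: 10.16558 + 273.15 = 283.32 K
T_surf = 283.32 K


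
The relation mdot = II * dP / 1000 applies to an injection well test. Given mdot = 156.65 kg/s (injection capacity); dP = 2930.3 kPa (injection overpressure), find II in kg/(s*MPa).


II = mdot * 1000 / dP
II = 156.65 * 1000 / 2930.3
II = 53.459 kg/(s*MPa)


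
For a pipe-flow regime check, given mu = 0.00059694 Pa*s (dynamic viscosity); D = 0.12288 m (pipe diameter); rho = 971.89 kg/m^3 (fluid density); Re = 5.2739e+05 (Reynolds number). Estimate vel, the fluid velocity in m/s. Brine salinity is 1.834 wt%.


vel = Re * mu / (rho * D)
vel = 5.2739e+05 * 0.00059694 / (971.89 * 0.12288)
vel = 2.6361 m/s


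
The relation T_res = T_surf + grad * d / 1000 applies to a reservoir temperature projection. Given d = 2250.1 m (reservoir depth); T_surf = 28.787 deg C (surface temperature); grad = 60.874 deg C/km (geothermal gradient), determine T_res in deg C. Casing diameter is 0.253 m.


T_res = T_surf + grad * d / 1000
T_res = 28.787 + 60.874 * 2250.1 / 1000
T_res = 165.76 deg C


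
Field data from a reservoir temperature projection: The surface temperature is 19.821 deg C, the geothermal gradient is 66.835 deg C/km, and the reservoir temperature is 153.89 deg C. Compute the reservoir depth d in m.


d = (T_res - T_surf) / grad * 1000
d = (153.89 - 19.821) / 66.835 * 1000
d = 2006.0 m


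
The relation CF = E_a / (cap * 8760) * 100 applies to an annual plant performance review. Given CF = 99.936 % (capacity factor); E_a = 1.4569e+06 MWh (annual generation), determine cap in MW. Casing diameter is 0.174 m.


cap = E_a / (CF/100 * 8760)
cap = 1.4569e+06 / (99.936/100 * 8760)
cap = 166.42 MW


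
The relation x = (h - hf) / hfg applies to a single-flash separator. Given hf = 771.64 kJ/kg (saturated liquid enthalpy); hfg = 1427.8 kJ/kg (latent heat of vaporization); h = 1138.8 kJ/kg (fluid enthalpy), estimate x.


x = (h - hf) / hfg
x = (1138.8 - 771.64) / 1427.8
x = 0.25715


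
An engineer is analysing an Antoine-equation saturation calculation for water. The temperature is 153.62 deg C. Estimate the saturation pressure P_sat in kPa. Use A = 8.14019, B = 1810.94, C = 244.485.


P_sat = 10^(A - B/(C + T)) / 760 * 0.101325
P_sat = 10^(8.14019 - 1810.94/(244.485 + 153.62)) / 760 * 0.101325
P_sat = 0.5202267 MPa
Convert: 0.5202267 MPa * 1000.0 = 520.23 kPa
P_sat = 520.23 kPa


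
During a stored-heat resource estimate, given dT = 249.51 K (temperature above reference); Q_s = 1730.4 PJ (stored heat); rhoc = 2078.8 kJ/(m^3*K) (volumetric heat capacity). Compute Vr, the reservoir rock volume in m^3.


Vr = Q_s * 1e12 / (rhoc * dT)
Vr = 1730.4 * 1e12 / (2078.8 * 249.51)
Vr = 3.3362e+09 m^3


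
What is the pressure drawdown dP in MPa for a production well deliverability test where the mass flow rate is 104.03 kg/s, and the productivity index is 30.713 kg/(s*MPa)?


dP = mdot * 1000 / PI
dP = 104.03 * 1000 / 30.713
dP = 3387.165 kPa
Convert: 3387.165 kPa * 0.001 = 3.3872 MPa
dP = 3.3872 MPa


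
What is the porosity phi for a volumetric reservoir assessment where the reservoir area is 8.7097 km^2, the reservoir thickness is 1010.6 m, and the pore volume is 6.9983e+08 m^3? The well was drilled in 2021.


phi = Vp / (A * 1e6 * hr)
phi = 6.9983e+08 / (8.7097 * 1e6 * 1010.6)
phi = 0.079508


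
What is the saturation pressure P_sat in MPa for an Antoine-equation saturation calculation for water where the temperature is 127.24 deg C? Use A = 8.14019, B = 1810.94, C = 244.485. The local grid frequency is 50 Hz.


P_sat = 10^(A - B/(C + T)) / 760 * 0.101325
P_sat = 10^(8.14019 - 1810.94/(244.485 + 127.24)) / 760 * 0.101325
P_sat = 0.24738 MPa


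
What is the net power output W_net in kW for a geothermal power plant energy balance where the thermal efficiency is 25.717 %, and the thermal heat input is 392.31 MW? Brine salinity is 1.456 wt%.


W_net = eta / 100 * Q_in
W_net = 25.717 / 100 * 392.31
W_net = 100.8904 MW
Convert: 100.8904 MW * 1000.0 = 1.0089e+05 kW
W_net = 1.0089e+05 kW


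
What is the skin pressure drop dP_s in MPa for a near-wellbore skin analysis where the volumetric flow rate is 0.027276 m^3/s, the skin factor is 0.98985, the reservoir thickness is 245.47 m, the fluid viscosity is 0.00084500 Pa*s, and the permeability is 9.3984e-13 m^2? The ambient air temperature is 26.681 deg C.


dP_s = S * q * mu / (2*pi*k*hr) / 1000
dP_s = 0.98985 * 0.027276 * 0.00084500 / (2*pi*9.3984e-13*245.47) / 1000
dP_s = 15.73891 kPa
Convert: 15.73891 kPa * 0.001 = 0.015739 MPa
dP_s = 0.015739 MPa


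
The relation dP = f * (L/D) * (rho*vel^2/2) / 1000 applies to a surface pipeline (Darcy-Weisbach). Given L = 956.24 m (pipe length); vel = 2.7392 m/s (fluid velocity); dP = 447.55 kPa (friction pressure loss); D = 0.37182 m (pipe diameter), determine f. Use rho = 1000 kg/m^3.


f = dP*1000 / ((L/D)*(rho*vel^2/2))
f = 447.55*1000 / ((956.24/0.37182)*(1000*2.7392^2/2))
f = 0.046386


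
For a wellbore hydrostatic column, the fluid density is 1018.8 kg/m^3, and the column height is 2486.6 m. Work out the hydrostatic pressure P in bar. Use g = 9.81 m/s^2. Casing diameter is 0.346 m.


P = rho * g * h / 1e6
P = 1018.8 * 9.81 * 2486.6 / 1e6
P = 24.85214 MPa
Convert: 24.85214 MPa * 10.0 = 248.52 bar
P = 248.52 bar


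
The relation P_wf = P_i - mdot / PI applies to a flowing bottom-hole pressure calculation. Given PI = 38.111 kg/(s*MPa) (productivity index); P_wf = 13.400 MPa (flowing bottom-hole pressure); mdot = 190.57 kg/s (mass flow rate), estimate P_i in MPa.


P_i = P_wf + mdot / PI
P_i = 13.400 + 190.57 / 38.111
P_i = 18.400 MPa


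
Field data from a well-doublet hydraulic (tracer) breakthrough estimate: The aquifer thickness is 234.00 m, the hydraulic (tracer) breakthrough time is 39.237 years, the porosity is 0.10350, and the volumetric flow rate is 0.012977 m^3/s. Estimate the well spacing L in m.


L = sqrt(t_bt*365.25*86400*3*Qv / (pi*hr*phi))
L = sqrt(39.237*365.25*86400*3*0.012977 / (pi*234.00*0.10350))
L = 795.97 m


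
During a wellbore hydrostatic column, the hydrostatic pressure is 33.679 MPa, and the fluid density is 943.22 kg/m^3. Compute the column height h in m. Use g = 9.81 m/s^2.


h = P * 1e6 / (g * rho)
h = 33.679 * 1e6 / (9.81 * 943.22)
h = 3639.8 m


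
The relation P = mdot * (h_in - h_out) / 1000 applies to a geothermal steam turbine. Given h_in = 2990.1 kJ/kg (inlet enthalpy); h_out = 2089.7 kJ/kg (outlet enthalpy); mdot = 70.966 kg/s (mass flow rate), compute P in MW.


P = mdot * (h_in - h_out) / 1000
P = 70.966 * (2990.1 - 2089.7) / 1000
P = 63.898 MW


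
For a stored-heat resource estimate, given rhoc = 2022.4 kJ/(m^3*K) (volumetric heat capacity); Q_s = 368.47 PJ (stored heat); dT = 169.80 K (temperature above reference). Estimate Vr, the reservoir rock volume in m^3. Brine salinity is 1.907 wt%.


Vr = Q_s * 1e12 / (rhoc * dT)
Vr = 368.47 * 1e12 / (2022.4 * 169.80)
Vr = 1.0730e+09 m^3


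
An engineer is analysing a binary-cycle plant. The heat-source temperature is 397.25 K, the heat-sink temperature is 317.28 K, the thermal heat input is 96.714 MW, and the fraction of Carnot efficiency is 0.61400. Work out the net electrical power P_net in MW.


Step 1: eta = (1 - Tc/Th)*f = (1 - 317.28/397.25)*0.614 = 0.1236037
Step 2: P_net = eta * Q_in = 0.1236037 * 96.714 = 11.954 MW
P_net = 11.954 MW


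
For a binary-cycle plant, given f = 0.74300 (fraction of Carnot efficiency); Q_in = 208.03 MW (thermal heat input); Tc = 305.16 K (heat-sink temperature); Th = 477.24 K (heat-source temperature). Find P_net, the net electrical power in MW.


Step 1: eta = (1 - Tc/Th)*f = (1 - 305.16/477.24)*0.743 = 0.2679060
Step 2: P_net = eta * Q_in = 0.2679060 * 208.03 = 55.732 MW
P_net = 55.732 MW


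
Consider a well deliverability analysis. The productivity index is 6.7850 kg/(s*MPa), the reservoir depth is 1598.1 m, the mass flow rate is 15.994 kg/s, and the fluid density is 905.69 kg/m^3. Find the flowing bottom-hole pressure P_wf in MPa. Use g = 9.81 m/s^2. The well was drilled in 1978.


Step 1: P_i = rho*g*h/1e6 = 905.69*9.81*1598.1/1e6 = 14.19883 MPa
Step 2: P_wf = P_i - mdot/PI = 14.19883 - 15.994/6.785 = 11.842 MPa
P_wf = 11.842 MPa


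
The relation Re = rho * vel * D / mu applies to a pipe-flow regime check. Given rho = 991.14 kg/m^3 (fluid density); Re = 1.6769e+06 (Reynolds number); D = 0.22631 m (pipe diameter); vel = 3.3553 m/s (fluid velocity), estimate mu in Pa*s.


mu = rho * vel * D / Re
mu = 991.14 * 3.3553 * 0.22631 / 1.6769e+06
mu = 0.00044881 Pa*s


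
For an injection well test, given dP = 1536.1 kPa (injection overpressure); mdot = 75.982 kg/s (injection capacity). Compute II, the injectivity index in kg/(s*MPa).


II = mdot * 1000 / dP
II = 75.982 * 1000 / 1536.1
II = 49.464 kg/(s*MPa)


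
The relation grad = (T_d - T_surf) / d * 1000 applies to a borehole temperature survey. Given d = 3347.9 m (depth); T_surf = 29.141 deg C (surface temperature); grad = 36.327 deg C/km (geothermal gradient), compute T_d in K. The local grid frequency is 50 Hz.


T_d = T_surf + grad * d / 1000
T_d = 29.141 + 36.327 * 3347.9 / 1000
T_d = 150.7602 deg C
Convert to K: 150.7602 + 273.15 = 423.91 K
T_d = 423.91 K


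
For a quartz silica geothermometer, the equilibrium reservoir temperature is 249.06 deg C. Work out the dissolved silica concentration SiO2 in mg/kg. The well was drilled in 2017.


SiO2 = 10^(5.19 - 1309/(T_eq + 273.15))
SiO2 = 10^(5.19 - 1309/(249.06 + 273.15))
SiO2 = 482.33 mg/kg


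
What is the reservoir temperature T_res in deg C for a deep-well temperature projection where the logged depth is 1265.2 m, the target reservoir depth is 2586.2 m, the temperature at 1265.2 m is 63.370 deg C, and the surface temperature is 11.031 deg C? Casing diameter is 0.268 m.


Step 1: grad = (T_d1 - T_surf)/d1 * 1000 = (63.37 - 11.031)/1265.2 * 1000 = 41.36816 deg C/km
Step 2: T_res = T_surf + grad*d2/1000 = 11.031 + 41.36816*2586.2/1000 = 118.02 deg C
T_res = 118.02 deg C


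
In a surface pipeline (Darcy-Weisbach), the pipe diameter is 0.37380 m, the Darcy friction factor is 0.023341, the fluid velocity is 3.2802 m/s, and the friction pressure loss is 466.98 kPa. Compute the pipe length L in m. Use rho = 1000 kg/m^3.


L = dP*1000*D / (f*rho*vel^2/2)
L = 466.98*1000*0.37380 / (0.023341*1000*3.2802^2/2)
L = 1390.1 m


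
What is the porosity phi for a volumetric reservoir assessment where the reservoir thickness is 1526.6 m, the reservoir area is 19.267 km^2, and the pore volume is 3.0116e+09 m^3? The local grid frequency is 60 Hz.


phi = Vp / (A * 1e6 * hr)
phi = 3.0116e+09 / (19.267 * 1e6 * 1526.6)
phi = 0.10239


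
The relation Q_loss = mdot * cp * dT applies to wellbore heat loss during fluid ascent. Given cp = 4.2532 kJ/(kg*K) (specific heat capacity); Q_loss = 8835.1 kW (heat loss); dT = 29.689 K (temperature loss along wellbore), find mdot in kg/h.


mdot = Q_loss / (cp * dT)
mdot = 8835.1 / (4.2532 * 29.689)
mdot = 69.96810 kg/s
Convert: 69.96810 kg/s * 3600.0 = 2.5189e+05 kg/h
mdot = 2.5189e+05 kg/h


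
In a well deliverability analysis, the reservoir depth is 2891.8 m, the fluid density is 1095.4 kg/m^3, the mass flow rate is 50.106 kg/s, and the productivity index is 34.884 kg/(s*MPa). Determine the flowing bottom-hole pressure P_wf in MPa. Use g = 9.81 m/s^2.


Step 1: P_i = rho*g*h/1e6 = 1095.4*9.81*2891.8/1e6 = 31.07492 MPa
Step 2: P_wf = P_i - mdot/PI = 31.07492 - 50.106/34.884 = 29.639 MPa
P_wf = 29.639 MPa


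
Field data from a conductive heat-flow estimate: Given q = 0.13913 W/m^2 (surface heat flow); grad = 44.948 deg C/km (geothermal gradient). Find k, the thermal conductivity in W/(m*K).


k = q * 1000 / grad
k = 0.13913 * 1000 / 44.948
k = 3.0954 W/(m*K)


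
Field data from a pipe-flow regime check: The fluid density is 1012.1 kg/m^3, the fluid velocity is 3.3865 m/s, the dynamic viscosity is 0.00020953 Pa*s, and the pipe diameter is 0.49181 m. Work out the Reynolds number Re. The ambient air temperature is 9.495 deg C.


Re = rho * vel * D / mu
Re = 1012.1 * 3.3865 * 0.49181 / 0.00020953
Re = 8.0450e+06


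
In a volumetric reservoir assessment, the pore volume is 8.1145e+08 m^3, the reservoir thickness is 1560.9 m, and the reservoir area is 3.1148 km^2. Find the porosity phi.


phi = Vp / (A * 1e6 * hr)
phi = 8.1145e+08 / (3.1148 * 1e6 * 1560.9)
phi = 0.16690


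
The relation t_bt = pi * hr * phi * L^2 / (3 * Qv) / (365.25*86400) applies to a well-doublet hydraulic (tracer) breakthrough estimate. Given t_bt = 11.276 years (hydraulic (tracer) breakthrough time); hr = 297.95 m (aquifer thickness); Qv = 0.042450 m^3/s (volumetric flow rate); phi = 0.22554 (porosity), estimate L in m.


L = sqrt(t_bt*365.25*86400*3*Qv / (pi*hr*phi))
L = sqrt(11.276*365.25*86400*3*0.042450 / (pi*297.95*0.22554))
L = 463.31 m


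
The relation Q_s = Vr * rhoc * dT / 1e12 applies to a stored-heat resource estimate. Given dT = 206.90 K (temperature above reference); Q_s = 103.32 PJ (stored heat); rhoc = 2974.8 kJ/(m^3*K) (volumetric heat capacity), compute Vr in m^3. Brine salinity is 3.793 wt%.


Vr = Q_s * 1e12 / (rhoc * dT)
Vr = 103.32 * 1e12 / (2974.8 * 206.90)
Vr = 1.6787e+08 m^3


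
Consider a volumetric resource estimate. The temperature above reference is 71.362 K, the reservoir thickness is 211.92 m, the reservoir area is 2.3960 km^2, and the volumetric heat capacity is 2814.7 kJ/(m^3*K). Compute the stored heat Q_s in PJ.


Step 1: Vr = A*1e6*hr = 2.396*1e6*211.92 = 5.077603e+08 m^3
Step 2: Q_s = Vr*rhoc*dT/1e12 = 5.077603e+08*2814.7*71.362/1e12 = 101.99 PJ
Q_s = 101.99 PJ


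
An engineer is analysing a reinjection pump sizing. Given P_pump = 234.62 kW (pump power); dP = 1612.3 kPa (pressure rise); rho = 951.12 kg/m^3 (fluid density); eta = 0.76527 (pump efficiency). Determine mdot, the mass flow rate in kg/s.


mdot = P_pump * rho * eta / dP
mdot = 234.62 * 951.12 * 0.76527 / 1612.3
mdot = 105.92 kg/s


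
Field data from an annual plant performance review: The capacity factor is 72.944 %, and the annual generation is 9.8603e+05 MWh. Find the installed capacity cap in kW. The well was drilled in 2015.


cap = E_a / (CF/100 * 8760)
cap = 9.8603e+05 / (72.944/100 * 8760)
cap = 154.3108 MW
Convert: 154.3108 MW * 1000.0 = 1.5431e+05 kW
cap = 1.5431e+05 kW


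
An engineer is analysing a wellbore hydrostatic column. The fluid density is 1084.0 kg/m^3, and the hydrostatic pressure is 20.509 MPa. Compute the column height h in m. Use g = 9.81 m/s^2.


h = P * 1e6 / (g * rho)
h = 20.509 * 1e6 / (9.81 * 1084.0)
h = 1928.6 m


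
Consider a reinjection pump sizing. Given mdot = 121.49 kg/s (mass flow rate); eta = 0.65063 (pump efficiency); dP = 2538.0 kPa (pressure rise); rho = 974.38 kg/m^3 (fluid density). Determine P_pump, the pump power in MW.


P_pump = mdot * dP / (rho * eta)
P_pump = 121.49 * 2538.0 / (974.38 * 0.65063)
P_pump = 486.3733 kW
Convert: 486.3733 kW * 0.001 = 0.48637 MW
P_pump = 0.48637 MW


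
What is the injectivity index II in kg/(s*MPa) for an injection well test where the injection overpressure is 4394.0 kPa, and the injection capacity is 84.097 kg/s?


II = mdot * 1000 / dP
II = 84.097 * 1000 / 4394.0
II = 19.139 kg/(s*MPa)


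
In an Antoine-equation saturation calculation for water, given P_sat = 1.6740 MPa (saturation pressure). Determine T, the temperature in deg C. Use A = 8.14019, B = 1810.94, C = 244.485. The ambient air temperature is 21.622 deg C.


T = B / (A - log10(P_sat * 760 / 0.101325)) - C
T = 1810.94 / (8.14019 - log10(1.6740 * 760 / 0.101325)) - 244.485
T = 203.62 deg C


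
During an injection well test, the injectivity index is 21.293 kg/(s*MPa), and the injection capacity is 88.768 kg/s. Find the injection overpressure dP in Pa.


dP = mdot * 1000 / II
dP = 88.768 * 1000 / 21.293
dP = 4168.882 kPa
Convert: 4168.882 kPa * 1000.0 = 4.1689e+06 Pa
dP = 4.1689e+06 Pa


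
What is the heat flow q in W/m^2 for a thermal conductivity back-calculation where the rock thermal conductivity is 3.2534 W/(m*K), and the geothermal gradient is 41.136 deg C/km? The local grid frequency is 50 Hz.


q = k * grad / 1000
q = 3.2534 * 41.136 / 1000
q = 0.13383 W/m^2


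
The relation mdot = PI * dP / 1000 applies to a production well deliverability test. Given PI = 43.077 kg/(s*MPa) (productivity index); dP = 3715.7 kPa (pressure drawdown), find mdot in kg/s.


mdot = PI * dP / 1000
mdot = 43.077 * 3715.7 / 1000
mdot = 160.06 kg/s


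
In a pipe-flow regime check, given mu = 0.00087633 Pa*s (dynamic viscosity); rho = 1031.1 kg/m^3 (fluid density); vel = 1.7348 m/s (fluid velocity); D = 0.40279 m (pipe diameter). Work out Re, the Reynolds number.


Re = rho * vel * D / mu
Re = 1031.1 * 1.7348 * 0.40279 / 0.00087633
Re = 8.2217e+05


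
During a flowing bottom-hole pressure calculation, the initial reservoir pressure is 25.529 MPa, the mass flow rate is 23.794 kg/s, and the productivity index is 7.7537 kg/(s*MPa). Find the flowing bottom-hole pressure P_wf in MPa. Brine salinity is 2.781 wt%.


P_wf = P_i - mdot / PI
P_wf = 25.529 - 23.794 / 7.7537
P_wf = 22.460 MPa


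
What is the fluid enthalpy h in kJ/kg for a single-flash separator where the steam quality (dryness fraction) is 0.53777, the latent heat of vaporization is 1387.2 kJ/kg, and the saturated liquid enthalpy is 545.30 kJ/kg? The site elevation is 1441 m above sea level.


h = hf + x * hfg
h = 545.30 + 0.53777 * 1387.2
h = 1291.3 kJ/kg


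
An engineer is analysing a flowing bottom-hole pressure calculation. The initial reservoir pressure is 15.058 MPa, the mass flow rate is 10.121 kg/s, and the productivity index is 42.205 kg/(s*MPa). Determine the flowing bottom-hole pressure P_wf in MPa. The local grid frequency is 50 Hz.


P_wf = P_i - mdot / PI
P_wf = 15.058 - 10.121 / 42.205
P_wf = 14.818 MPa


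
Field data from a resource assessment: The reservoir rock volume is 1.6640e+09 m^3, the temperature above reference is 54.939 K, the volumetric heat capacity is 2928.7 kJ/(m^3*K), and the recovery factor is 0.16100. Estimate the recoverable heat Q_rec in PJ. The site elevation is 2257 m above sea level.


Step 1: Q_s = Vr*rhoc*dT/1e12 = 1.6640e+09*2928.7*54.939/1e12 = 267.7373 PJ
Step 2: Q_rec = Q_s * RF = 267.7373 * 0.161 = 43.106 PJ
Q_rec = 43.106 PJ


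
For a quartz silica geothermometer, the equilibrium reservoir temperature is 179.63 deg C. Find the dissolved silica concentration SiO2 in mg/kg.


SiO2 = 10^(5.19 - 1309/(T_eq + 273.15))
SiO2 = 10^(5.19 - 1309/(179.63 + 273.15))
SiO2 = 199.05 mg/kg


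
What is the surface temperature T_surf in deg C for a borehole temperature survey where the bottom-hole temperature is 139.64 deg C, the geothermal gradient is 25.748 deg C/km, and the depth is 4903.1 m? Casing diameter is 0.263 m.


T_surf = T_d - grad * d / 1000
T_surf = 139.64 - 25.748 * 4903.1 / 1000
T_surf = 13.395 deg C


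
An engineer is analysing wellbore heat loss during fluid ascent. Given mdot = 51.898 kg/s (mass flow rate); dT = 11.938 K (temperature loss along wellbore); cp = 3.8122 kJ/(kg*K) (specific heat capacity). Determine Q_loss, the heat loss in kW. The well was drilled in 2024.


Q_loss = mdot * cp * dT
Q_loss = 51.898 * 3.8122 * 11.938
Q_loss = 2361.9 kW


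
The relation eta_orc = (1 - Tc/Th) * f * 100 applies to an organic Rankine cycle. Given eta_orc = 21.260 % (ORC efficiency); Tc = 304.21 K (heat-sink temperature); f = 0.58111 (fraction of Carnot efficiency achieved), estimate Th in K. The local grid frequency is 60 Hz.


Th = Tc / (1 - (eta_orc/100)/f)
Th = 304.21 / (1 - (21.260/100)/0.58111)
Th = 479.71 K


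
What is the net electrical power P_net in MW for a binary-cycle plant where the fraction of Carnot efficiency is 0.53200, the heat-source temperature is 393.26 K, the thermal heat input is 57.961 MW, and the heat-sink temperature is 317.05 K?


Step 1: eta = (1 - Tc/Th)*f = (1 - 317.05/393.26)*0.532 = 0.1030965
Step 2: P_net = eta * Q_in = 0.1030965 * 57.961 = 5.9756 MW
P_net = 5.9756 MW


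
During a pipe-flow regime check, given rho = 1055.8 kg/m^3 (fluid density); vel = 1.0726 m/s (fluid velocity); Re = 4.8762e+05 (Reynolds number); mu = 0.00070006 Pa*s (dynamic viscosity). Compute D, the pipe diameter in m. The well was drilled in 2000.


D = Re * mu / (rho * vel)
D = 4.8762e+05 * 0.00070006 / (1055.8 * 1.0726)
D = 0.30144 m


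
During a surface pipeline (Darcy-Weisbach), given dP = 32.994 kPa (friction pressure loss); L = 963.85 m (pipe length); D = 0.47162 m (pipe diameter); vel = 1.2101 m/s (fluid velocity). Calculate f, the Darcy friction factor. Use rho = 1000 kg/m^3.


f = dP*1000 / ((L/D)*(rho*vel^2/2))
f = 32.994*1000 / ((963.85/0.47162)*(1000*1.2101^2/2))
f = 0.022050


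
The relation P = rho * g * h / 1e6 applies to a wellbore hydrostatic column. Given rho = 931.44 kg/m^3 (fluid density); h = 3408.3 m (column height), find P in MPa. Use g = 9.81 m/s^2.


P = rho * g * h / 1e6
P = 931.44 * 9.81 * 3408.3 / 1e6
P = 31.143 MPa


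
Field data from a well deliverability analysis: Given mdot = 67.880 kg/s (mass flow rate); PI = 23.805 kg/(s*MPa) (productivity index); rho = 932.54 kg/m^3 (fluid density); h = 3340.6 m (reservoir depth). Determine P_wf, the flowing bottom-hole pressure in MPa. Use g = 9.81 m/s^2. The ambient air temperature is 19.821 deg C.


Step 1: P_i = rho*g*h/1e6 = 932.54*9.81*3340.6/1e6 = 30.56054 MPa
Step 2: P_wf = P_i - mdot/PI = 30.56054 - 67.88/23.805 = 27.709 MPa
P_wf = 27.709 MPa


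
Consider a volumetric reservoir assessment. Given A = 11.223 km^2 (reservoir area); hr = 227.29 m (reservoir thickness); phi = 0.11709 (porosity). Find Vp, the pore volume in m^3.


Vp = A * 1e6 * hr * phi
Vp = 11.223 * 1e6 * 227.29 * 0.11709
Vp = 2.9868e+08 m^3


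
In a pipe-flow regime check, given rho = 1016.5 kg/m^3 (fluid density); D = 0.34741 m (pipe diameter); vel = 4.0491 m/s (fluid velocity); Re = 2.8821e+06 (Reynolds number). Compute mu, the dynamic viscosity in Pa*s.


mu = rho * vel * D / Re
mu = 1016.5 * 4.0491 * 0.34741 / 2.8821e+06
mu = 0.00049613 Pa*s


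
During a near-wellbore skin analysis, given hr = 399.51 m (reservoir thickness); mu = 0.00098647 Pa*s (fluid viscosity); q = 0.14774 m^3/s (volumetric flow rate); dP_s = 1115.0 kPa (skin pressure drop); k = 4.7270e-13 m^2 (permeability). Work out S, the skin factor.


S = dP_s * 1000 * 2*pi*k*hr / (q*mu)
S = 1115.0 * 1000 * 2*pi*4.7270e-13*399.51 / (0.14774*0.00098647)
S = 9.0779


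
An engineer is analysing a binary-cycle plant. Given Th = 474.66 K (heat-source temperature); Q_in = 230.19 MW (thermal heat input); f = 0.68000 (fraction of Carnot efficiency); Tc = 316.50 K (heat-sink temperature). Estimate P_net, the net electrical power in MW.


Step 1: eta = (1 - Tc/Th)*f = (1 - 316.5/474.66)*0.68 = 0.2265807
Step 2: P_net = eta * Q_in = 0.2265807 * 230.19 = 52.157 MW
P_net = 52.157 MW


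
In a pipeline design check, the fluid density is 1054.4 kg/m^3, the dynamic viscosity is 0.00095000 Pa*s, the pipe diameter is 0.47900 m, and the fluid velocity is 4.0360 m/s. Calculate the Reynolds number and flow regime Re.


Step 1: Re = rho*vel*D/mu = 1054.4*4.036*0.479/0.00095 = 2.1457e+06
Step 2: Re = 2.1457e+06 > 4000, so flow is turbulent.
Re = 2.1457e+06 (turbulent)


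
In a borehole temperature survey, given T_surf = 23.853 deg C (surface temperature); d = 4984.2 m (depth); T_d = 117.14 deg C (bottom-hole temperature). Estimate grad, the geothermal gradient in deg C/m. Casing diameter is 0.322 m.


grad = (T_d - T_surf) / d * 1000
grad = (117.14 - 23.853) / 4984.2 * 1000
grad = 18.71654 deg C/km
Convert: 18.71654 deg C/km * 0.001 = 0.018717 deg C/m
grad = 0.018717 deg C/m


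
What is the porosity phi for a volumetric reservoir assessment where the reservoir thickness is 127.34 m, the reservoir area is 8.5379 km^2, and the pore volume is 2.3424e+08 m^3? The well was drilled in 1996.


phi = Vp / (A * 1e6 * hr)
phi = 2.3424e+08 / (8.5379 * 1e6 * 127.34)
phi = 0.21545


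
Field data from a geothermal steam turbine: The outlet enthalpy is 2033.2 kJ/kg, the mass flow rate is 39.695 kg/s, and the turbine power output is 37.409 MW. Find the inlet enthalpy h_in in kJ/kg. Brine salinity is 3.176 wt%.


h_in = h_out + P * 1000 / mdot
h_in = 2033.2 + 37.409 * 1000 / 39.695
h_in = 2975.6 kJ/kg


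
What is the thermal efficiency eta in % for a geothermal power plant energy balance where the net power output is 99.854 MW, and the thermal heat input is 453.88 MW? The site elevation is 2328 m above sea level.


eta = W_net / Q_in * 100
eta = 99.854 / 453.88 * 100
eta = 22.000 %


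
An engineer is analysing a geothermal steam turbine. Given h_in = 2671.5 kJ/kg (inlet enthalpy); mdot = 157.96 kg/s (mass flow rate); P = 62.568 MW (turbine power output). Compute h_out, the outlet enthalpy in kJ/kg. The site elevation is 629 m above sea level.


h_out = h_in - P * 1000 / mdot
h_out = 2671.5 - 62.568 * 1000 / 157.96
h_out = 2275.4 kJ/kg


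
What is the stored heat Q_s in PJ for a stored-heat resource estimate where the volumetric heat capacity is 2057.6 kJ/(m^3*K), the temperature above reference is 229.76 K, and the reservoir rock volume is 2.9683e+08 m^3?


Q_s = Vr * rhoc * dT / 1e12
Q_s = 2.9683e+08 * 2057.6 * 229.76 / 1e12
Q_s = 140.33 PJ


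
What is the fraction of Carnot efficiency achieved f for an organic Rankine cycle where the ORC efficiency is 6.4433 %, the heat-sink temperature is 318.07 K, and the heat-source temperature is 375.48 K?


f = (eta_orc/100) / (1 - Tc/Th)
f = (6.4433/100) / (1 - 318.07/375.48)
f = 0.42141


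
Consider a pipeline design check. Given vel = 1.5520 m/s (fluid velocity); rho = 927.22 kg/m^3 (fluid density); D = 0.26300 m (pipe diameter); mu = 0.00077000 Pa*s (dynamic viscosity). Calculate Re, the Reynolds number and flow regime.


Step 1: Re = rho*vel*D/mu = 927.22*1.552*0.263/0.00077 = 4.9152e+05
Step 2: Re = 4.9152e+05 > 4000, so flow is turbulent.
Re = 4.9152e+05 (turbulent)


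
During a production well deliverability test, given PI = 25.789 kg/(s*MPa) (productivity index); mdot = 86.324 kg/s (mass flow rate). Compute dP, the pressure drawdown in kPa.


dP = mdot * 1000 / PI
dP = 86.324 * 1000 / 25.789
dP = 3347.3 kPa


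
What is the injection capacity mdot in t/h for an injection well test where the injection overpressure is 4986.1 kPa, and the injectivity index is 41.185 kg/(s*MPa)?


mdot = II * dP / 1000
mdot = 41.185 * 4986.1 / 1000
mdot = 205.3525 kg/s
Convert: 205.3525 kg/s * 3.6 = 739.27 t/h
mdot = 739.27 t/h


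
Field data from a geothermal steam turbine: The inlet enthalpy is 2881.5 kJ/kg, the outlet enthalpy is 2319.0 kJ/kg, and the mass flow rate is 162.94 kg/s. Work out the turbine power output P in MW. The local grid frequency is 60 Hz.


P = mdot * (h_in - h_out) / 1000
P = 162.94 * (2881.5 - 2319.0) / 1000
P = 91.654 MW


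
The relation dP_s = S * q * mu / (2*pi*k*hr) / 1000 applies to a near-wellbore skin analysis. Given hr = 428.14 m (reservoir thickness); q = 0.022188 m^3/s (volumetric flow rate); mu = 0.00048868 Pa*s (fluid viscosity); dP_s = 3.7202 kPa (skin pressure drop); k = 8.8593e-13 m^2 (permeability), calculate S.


S = dP_s * 1000 * 2*pi*k*hr / (q*mu)
S = 3.7202 * 1000 * 2*pi*8.8593e-13*428.14 / (0.022188*0.00048868)
S = 0.81769


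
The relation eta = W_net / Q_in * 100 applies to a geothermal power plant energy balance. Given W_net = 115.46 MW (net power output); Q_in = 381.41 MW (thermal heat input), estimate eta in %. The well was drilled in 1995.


eta = W_net / Q_in * 100
eta = 115.46 / 381.41 * 100
eta = 30.272 %


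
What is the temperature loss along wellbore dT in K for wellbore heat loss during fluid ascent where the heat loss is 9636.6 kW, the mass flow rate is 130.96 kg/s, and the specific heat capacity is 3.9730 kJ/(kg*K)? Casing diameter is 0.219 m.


dT = Q_loss / (mdot * cp)
dT = 9636.6 / (130.96 * 3.9730)
dT = 18.521 K


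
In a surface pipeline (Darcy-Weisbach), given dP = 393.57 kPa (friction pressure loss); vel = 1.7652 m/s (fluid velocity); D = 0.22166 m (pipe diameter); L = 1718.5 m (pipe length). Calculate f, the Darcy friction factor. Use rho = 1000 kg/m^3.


f = dP*1000 / ((L/D)*(rho*vel^2/2))
f = 393.57*1000 / ((1718.5/0.22166)*(1000*1.7652^2/2))
f = 0.032584


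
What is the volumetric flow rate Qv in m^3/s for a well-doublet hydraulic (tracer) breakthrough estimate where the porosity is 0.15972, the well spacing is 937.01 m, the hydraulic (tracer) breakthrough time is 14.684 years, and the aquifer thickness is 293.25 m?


Qv = pi*hr*phi*L^2 / (3*t_bt*365.25*86400)
Qv = pi*293.25*0.15972*937.01^2 / (3*14.684*365.25*86400)
Qv = 0.092932 m^3/s


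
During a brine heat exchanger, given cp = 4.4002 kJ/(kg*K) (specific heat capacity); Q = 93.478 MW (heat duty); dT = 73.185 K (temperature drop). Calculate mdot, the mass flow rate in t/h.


mdot = Q * 1000 / (cp * dT)
mdot = 93.478 * 1000 / (4.4002 * 73.185)
mdot = 290.2785 kg/s
Convert: 290.2785 kg/s * 3.6 = 1045.0 t/h
mdot = 1045.0 t/h


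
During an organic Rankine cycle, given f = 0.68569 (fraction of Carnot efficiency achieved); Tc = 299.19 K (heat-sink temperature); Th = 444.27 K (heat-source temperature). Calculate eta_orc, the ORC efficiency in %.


eta_orc = (1 - Tc/Th) * f * 100
eta_orc = (1 - 299.19/444.27) * 0.68569 * 100
eta_orc = 22.392 %


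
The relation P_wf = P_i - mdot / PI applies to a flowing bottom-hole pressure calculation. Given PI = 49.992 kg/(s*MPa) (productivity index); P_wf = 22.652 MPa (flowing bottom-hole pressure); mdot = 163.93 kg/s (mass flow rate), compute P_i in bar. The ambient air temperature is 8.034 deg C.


P_i = P_wf + mdot / PI
P_i = 22.652 + 163.93 / 49.992
P_i = 25.93112 MPa
Convert: 25.93112 MPa * 10.0 = 259.31 bar
P_i = 259.31 bar


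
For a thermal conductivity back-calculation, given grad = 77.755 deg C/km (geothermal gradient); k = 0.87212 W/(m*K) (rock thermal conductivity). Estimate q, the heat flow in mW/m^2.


q = k * grad / 1000
q = 0.87212 * 77.755 / 1000
q = 0.06781169 W/m^2
Convert: 0.06781169 W/m^2 * 1000.0 = 67.812 mW/m^2
q = 67.812 mW/m^2


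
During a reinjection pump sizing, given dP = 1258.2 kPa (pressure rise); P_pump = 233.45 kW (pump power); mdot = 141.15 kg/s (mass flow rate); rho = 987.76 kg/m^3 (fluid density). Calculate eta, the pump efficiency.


eta = mdot * dP / (rho * P_pump)
eta = 141.15 * 1258.2 / (987.76 * 233.45)
eta = 0.77017


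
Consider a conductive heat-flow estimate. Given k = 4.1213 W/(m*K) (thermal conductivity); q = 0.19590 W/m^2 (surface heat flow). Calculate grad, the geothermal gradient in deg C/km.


grad = q * 1000 / k
grad = 0.19590 * 1000 / 4.1213
grad = 47.534 deg C/km


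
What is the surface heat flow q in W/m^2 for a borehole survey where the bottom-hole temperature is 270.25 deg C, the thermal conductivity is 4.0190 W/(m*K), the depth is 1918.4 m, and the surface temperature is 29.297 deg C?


Step 1: grad = (T_d - T_surf)/d * 1000 = (270.25 - 29.297)/1918.4 * 1000 = 125.6010 deg C/km
Step 2: q = k * grad / 1000 = 4.019 * 125.6010 / 1000 = 0.50479 W/m^2
q = 0.50479 W/m^2
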